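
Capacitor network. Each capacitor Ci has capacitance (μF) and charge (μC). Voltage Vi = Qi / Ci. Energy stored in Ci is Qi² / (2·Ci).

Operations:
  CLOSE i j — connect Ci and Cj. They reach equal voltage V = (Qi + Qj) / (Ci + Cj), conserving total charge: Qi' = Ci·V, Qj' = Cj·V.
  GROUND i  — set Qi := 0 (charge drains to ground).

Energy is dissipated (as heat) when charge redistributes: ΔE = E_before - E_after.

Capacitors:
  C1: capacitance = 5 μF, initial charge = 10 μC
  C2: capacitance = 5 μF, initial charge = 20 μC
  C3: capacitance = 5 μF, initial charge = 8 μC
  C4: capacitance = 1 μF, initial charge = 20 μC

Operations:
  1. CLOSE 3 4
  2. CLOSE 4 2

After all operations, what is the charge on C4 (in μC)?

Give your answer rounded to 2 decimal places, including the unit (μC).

Answer: 4.11 μC

Derivation:
Initial: C1(5μF, Q=10μC, V=2.00V), C2(5μF, Q=20μC, V=4.00V), C3(5μF, Q=8μC, V=1.60V), C4(1μF, Q=20μC, V=20.00V)
Op 1: CLOSE 3-4: Q_total=28.00, C_total=6.00, V=4.67; Q3=23.33, Q4=4.67; dissipated=141.067
Op 2: CLOSE 4-2: Q_total=24.67, C_total=6.00, V=4.11; Q4=4.11, Q2=20.56; dissipated=0.185
Final charges: Q1=10.00, Q2=20.56, Q3=23.33, Q4=4.11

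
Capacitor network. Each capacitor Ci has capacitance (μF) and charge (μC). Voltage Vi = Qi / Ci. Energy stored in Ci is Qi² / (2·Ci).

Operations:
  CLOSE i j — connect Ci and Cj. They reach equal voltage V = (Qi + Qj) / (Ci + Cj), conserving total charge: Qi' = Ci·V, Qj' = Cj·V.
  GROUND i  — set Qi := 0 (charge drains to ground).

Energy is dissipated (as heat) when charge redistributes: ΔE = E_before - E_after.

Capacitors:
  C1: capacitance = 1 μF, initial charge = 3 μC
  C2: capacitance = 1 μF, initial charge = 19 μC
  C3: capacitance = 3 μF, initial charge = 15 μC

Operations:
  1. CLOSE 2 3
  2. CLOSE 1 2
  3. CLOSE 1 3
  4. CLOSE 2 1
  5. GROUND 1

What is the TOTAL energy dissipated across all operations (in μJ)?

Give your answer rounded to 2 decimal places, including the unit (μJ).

Answer: 107.95 μJ

Derivation:
Initial: C1(1μF, Q=3μC, V=3.00V), C2(1μF, Q=19μC, V=19.00V), C3(3μF, Q=15μC, V=5.00V)
Op 1: CLOSE 2-3: Q_total=34.00, C_total=4.00, V=8.50; Q2=8.50, Q3=25.50; dissipated=73.500
Op 2: CLOSE 1-2: Q_total=11.50, C_total=2.00, V=5.75; Q1=5.75, Q2=5.75; dissipated=7.562
Op 3: CLOSE 1-3: Q_total=31.25, C_total=4.00, V=7.81; Q1=7.81, Q3=23.44; dissipated=2.836
Op 4: CLOSE 2-1: Q_total=13.56, C_total=2.00, V=6.78; Q2=6.78, Q1=6.78; dissipated=1.063
Op 5: GROUND 1: Q1=0; energy lost=22.993
Total dissipated: 107.955 μJ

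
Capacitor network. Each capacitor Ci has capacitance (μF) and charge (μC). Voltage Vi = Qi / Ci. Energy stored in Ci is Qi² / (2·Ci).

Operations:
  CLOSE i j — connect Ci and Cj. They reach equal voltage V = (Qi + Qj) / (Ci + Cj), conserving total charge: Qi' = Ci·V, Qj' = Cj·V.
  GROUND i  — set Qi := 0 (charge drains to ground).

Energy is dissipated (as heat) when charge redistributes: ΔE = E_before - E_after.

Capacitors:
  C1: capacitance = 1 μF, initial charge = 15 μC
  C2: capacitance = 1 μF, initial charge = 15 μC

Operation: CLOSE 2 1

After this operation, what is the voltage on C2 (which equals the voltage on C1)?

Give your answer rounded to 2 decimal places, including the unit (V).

Initial: C1(1μF, Q=15μC, V=15.00V), C2(1μF, Q=15μC, V=15.00V)
Op 1: CLOSE 2-1: Q_total=30.00, C_total=2.00, V=15.00; Q2=15.00, Q1=15.00; dissipated=0.000

Answer: 15.00 V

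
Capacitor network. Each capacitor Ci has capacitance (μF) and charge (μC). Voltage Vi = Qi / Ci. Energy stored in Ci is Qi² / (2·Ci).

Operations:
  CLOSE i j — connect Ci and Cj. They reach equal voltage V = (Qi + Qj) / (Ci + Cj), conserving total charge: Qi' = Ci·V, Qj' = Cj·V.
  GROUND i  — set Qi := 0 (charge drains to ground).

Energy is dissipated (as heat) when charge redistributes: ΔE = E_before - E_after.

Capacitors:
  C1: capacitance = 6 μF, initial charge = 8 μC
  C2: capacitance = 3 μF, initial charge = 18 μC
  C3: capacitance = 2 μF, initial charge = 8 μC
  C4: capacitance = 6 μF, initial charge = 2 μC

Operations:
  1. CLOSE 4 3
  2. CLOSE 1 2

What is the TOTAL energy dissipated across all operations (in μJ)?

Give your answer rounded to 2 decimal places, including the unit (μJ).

Initial: C1(6μF, Q=8μC, V=1.33V), C2(3μF, Q=18μC, V=6.00V), C3(2μF, Q=8μC, V=4.00V), C4(6μF, Q=2μC, V=0.33V)
Op 1: CLOSE 4-3: Q_total=10.00, C_total=8.00, V=1.25; Q4=7.50, Q3=2.50; dissipated=10.083
Op 2: CLOSE 1-2: Q_total=26.00, C_total=9.00, V=2.89; Q1=17.33, Q2=8.67; dissipated=21.778
Total dissipated: 31.861 μJ

Answer: 31.86 μJ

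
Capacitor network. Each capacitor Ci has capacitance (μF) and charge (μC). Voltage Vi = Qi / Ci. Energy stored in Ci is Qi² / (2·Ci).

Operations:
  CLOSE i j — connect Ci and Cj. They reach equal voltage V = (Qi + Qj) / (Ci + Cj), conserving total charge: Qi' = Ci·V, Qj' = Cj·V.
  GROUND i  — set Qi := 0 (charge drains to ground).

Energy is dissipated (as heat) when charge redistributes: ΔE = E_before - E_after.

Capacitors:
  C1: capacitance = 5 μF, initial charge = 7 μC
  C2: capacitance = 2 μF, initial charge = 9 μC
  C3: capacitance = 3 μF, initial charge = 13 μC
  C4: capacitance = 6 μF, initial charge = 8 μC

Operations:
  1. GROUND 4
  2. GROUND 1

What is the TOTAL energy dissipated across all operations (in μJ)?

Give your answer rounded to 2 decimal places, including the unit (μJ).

Initial: C1(5μF, Q=7μC, V=1.40V), C2(2μF, Q=9μC, V=4.50V), C3(3μF, Q=13μC, V=4.33V), C4(6μF, Q=8μC, V=1.33V)
Op 1: GROUND 4: Q4=0; energy lost=5.333
Op 2: GROUND 1: Q1=0; energy lost=4.900
Total dissipated: 10.233 μJ

Answer: 10.23 μJ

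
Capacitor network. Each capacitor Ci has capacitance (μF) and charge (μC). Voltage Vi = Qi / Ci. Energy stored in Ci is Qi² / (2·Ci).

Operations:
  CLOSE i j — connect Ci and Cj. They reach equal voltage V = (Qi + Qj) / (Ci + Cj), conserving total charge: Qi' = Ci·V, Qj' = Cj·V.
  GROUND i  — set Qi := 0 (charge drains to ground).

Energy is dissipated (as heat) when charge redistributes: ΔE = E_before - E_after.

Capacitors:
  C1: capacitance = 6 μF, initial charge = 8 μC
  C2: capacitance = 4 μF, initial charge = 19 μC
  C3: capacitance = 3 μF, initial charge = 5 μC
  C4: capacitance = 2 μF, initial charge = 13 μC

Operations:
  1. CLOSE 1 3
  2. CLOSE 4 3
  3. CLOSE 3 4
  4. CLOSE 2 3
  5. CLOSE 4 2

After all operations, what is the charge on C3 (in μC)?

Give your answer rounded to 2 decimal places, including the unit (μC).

Initial: C1(6μF, Q=8μC, V=1.33V), C2(4μF, Q=19μC, V=4.75V), C3(3μF, Q=5μC, V=1.67V), C4(2μF, Q=13μC, V=6.50V)
Op 1: CLOSE 1-3: Q_total=13.00, C_total=9.00, V=1.44; Q1=8.67, Q3=4.33; dissipated=0.111
Op 2: CLOSE 4-3: Q_total=17.33, C_total=5.00, V=3.47; Q4=6.93, Q3=10.40; dissipated=15.335
Op 3: CLOSE 3-4: Q_total=17.33, C_total=5.00, V=3.47; Q3=10.40, Q4=6.93; dissipated=0.000
Op 4: CLOSE 2-3: Q_total=29.40, C_total=7.00, V=4.20; Q2=16.80, Q3=12.60; dissipated=1.412
Op 5: CLOSE 4-2: Q_total=23.73, C_total=6.00, V=3.96; Q4=7.91, Q2=15.82; dissipated=0.359
Final charges: Q1=8.67, Q2=15.82, Q3=12.60, Q4=7.91

Answer: 12.60 μC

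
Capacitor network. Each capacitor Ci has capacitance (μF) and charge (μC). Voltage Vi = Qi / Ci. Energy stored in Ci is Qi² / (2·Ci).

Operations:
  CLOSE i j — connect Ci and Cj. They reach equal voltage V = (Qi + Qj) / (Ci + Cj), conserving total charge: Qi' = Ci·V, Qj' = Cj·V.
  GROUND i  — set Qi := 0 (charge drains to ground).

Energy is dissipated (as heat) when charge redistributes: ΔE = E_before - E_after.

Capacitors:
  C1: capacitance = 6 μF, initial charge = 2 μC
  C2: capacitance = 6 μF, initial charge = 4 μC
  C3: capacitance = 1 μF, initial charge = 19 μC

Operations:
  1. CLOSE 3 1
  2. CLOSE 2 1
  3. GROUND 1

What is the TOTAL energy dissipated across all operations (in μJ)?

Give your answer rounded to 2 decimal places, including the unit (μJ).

Answer: 167.58 μJ

Derivation:
Initial: C1(6μF, Q=2μC, V=0.33V), C2(6μF, Q=4μC, V=0.67V), C3(1μF, Q=19μC, V=19.00V)
Op 1: CLOSE 3-1: Q_total=21.00, C_total=7.00, V=3.00; Q3=3.00, Q1=18.00; dissipated=149.333
Op 2: CLOSE 2-1: Q_total=22.00, C_total=12.00, V=1.83; Q2=11.00, Q1=11.00; dissipated=8.167
Op 3: GROUND 1: Q1=0; energy lost=10.083
Total dissipated: 167.583 μJ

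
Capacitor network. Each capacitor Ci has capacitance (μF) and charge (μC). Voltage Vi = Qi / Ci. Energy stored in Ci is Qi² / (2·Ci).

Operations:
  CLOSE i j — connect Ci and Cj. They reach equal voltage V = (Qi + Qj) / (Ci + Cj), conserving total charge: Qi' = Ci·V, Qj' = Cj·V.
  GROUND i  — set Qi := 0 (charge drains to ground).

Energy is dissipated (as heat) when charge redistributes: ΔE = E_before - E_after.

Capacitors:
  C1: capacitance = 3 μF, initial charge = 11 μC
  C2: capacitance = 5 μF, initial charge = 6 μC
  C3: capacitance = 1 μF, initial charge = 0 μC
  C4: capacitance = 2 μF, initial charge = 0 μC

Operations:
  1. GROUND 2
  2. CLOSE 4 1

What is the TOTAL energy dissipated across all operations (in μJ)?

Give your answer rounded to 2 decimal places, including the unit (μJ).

Initial: C1(3μF, Q=11μC, V=3.67V), C2(5μF, Q=6μC, V=1.20V), C3(1μF, Q=0μC, V=0.00V), C4(2μF, Q=0μC, V=0.00V)
Op 1: GROUND 2: Q2=0; energy lost=3.600
Op 2: CLOSE 4-1: Q_total=11.00, C_total=5.00, V=2.20; Q4=4.40, Q1=6.60; dissipated=8.067
Total dissipated: 11.667 μJ

Answer: 11.67 μJ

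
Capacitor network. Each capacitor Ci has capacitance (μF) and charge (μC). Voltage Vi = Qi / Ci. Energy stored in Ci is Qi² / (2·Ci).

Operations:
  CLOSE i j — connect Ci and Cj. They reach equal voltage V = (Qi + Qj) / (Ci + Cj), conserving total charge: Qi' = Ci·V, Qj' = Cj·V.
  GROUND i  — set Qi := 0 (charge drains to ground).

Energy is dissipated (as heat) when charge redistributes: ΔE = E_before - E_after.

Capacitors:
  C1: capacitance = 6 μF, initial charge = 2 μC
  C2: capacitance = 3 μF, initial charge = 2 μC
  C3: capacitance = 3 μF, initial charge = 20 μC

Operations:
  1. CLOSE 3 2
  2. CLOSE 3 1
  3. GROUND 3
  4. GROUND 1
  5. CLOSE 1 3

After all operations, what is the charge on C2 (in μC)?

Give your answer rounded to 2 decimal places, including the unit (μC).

Answer: 11.00 μC

Derivation:
Initial: C1(6μF, Q=2μC, V=0.33V), C2(3μF, Q=2μC, V=0.67V), C3(3μF, Q=20μC, V=6.67V)
Op 1: CLOSE 3-2: Q_total=22.00, C_total=6.00, V=3.67; Q3=11.00, Q2=11.00; dissipated=27.000
Op 2: CLOSE 3-1: Q_total=13.00, C_total=9.00, V=1.44; Q3=4.33, Q1=8.67; dissipated=11.111
Op 3: GROUND 3: Q3=0; energy lost=3.130
Op 4: GROUND 1: Q1=0; energy lost=6.259
Op 5: CLOSE 1-3: Q_total=0.00, C_total=9.00, V=0.00; Q1=0.00, Q3=0.00; dissipated=0.000
Final charges: Q1=0.00, Q2=11.00, Q3=0.00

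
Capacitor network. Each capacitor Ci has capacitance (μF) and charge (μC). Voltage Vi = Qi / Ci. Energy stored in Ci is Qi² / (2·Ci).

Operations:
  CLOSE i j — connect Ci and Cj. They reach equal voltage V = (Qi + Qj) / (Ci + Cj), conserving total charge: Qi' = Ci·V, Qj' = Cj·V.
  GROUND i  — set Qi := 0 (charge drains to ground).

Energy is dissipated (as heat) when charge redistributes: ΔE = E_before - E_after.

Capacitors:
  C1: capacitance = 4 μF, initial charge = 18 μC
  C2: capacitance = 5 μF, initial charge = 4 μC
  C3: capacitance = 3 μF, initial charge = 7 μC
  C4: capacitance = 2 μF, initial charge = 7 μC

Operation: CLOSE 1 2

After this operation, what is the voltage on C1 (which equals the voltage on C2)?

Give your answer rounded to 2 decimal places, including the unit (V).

Answer: 2.44 V

Derivation:
Initial: C1(4μF, Q=18μC, V=4.50V), C2(5μF, Q=4μC, V=0.80V), C3(3μF, Q=7μC, V=2.33V), C4(2μF, Q=7μC, V=3.50V)
Op 1: CLOSE 1-2: Q_total=22.00, C_total=9.00, V=2.44; Q1=9.78, Q2=12.22; dissipated=15.211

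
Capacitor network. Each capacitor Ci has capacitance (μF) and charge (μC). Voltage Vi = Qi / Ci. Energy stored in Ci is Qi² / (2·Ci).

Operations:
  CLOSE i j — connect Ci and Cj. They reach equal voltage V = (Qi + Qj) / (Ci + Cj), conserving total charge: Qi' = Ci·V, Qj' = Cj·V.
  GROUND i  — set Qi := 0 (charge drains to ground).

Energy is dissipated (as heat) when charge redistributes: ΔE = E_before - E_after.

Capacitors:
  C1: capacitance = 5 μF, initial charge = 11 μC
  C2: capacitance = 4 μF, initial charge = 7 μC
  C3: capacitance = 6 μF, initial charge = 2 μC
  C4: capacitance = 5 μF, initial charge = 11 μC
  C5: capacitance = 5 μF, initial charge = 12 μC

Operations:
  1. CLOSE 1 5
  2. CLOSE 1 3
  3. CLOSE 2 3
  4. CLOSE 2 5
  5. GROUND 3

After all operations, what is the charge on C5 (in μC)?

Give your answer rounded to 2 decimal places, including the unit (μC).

Initial: C1(5μF, Q=11μC, V=2.20V), C2(4μF, Q=7μC, V=1.75V), C3(6μF, Q=2μC, V=0.33V), C4(5μF, Q=11μC, V=2.20V), C5(5μF, Q=12μC, V=2.40V)
Op 1: CLOSE 1-5: Q_total=23.00, C_total=10.00, V=2.30; Q1=11.50, Q5=11.50; dissipated=0.050
Op 2: CLOSE 1-3: Q_total=13.50, C_total=11.00, V=1.23; Q1=6.14, Q3=7.36; dissipated=5.274
Op 3: CLOSE 2-3: Q_total=14.36, C_total=10.00, V=1.44; Q2=5.75, Q3=8.62; dissipated=0.328
Op 4: CLOSE 2-5: Q_total=17.25, C_total=9.00, V=1.92; Q2=7.66, Q5=9.58; dissipated=0.829
Op 5: GROUND 3: Q3=0; energy lost=6.189
Final charges: Q1=6.14, Q2=7.66, Q3=0.00, Q4=11.00, Q5=9.58

Answer: 9.58 μC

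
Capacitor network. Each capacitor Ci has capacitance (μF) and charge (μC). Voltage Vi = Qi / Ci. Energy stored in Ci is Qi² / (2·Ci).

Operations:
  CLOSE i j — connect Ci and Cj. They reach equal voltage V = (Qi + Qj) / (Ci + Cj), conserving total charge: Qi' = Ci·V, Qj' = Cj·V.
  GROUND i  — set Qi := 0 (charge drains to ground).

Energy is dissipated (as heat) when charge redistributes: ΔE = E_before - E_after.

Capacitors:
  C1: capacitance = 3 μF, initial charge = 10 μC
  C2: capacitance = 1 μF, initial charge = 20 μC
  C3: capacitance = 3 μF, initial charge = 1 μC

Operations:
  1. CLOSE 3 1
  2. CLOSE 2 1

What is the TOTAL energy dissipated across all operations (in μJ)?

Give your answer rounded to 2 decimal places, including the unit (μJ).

Answer: 130.51 μJ

Derivation:
Initial: C1(3μF, Q=10μC, V=3.33V), C2(1μF, Q=20μC, V=20.00V), C3(3μF, Q=1μC, V=0.33V)
Op 1: CLOSE 3-1: Q_total=11.00, C_total=6.00, V=1.83; Q3=5.50, Q1=5.50; dissipated=6.750
Op 2: CLOSE 2-1: Q_total=25.50, C_total=4.00, V=6.38; Q2=6.38, Q1=19.12; dissipated=123.760
Total dissipated: 130.510 μJ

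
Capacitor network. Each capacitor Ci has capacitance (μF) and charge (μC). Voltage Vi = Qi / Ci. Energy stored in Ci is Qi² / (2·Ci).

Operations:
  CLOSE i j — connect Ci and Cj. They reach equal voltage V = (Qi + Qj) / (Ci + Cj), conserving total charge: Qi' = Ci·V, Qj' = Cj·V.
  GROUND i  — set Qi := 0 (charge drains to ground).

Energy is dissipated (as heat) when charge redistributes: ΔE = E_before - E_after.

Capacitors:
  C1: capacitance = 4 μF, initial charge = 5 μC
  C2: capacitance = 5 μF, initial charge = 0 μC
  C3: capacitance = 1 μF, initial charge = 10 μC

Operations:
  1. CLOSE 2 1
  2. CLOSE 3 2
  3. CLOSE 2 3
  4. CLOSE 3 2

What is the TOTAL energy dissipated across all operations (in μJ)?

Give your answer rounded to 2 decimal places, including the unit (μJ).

Initial: C1(4μF, Q=5μC, V=1.25V), C2(5μF, Q=0μC, V=0.00V), C3(1μF, Q=10μC, V=10.00V)
Op 1: CLOSE 2-1: Q_total=5.00, C_total=9.00, V=0.56; Q2=2.78, Q1=2.22; dissipated=1.736
Op 2: CLOSE 3-2: Q_total=12.78, C_total=6.00, V=2.13; Q3=2.13, Q2=10.65; dissipated=37.166
Op 3: CLOSE 2-3: Q_total=12.78, C_total=6.00, V=2.13; Q2=10.65, Q3=2.13; dissipated=0.000
Op 4: CLOSE 3-2: Q_total=12.78, C_total=6.00, V=2.13; Q3=2.13, Q2=10.65; dissipated=0.000
Total dissipated: 38.902 μJ

Answer: 38.90 μJ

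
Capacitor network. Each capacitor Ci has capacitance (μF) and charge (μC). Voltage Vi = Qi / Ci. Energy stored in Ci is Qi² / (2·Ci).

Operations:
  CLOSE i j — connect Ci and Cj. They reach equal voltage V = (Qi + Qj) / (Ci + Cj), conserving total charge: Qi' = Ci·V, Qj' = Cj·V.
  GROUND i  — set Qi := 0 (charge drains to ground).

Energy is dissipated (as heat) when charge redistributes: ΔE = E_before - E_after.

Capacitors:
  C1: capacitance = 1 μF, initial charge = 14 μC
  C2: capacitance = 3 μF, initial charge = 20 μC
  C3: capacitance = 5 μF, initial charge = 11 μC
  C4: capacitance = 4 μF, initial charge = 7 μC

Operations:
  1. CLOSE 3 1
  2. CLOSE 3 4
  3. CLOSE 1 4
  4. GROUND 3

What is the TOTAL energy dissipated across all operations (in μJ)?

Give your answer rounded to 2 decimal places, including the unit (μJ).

Answer: 88.88 μJ

Derivation:
Initial: C1(1μF, Q=14μC, V=14.00V), C2(3μF, Q=20μC, V=6.67V), C3(5μF, Q=11μC, V=2.20V), C4(4μF, Q=7μC, V=1.75V)
Op 1: CLOSE 3-1: Q_total=25.00, C_total=6.00, V=4.17; Q3=20.83, Q1=4.17; dissipated=58.017
Op 2: CLOSE 3-4: Q_total=27.83, C_total=9.00, V=3.09; Q3=15.46, Q4=12.37; dissipated=6.489
Op 3: CLOSE 1-4: Q_total=16.54, C_total=5.00, V=3.31; Q1=3.31, Q4=13.23; dissipated=0.461
Op 4: GROUND 3: Q3=0; energy lost=23.910
Total dissipated: 88.878 μJ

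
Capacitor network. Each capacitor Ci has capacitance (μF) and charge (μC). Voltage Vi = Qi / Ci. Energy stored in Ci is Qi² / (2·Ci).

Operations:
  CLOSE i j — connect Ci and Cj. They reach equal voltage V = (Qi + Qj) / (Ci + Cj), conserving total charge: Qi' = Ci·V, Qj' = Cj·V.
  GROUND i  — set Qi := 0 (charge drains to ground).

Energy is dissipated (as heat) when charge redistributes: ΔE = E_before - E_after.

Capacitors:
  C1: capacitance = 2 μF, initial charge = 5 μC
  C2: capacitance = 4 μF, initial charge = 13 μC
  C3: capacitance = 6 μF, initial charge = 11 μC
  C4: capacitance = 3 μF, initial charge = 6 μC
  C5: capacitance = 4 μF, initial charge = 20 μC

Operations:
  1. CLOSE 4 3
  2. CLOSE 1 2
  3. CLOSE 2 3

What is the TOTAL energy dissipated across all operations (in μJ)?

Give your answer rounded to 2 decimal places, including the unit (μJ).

Initial: C1(2μF, Q=5μC, V=2.50V), C2(4μF, Q=13μC, V=3.25V), C3(6μF, Q=11μC, V=1.83V), C4(3μF, Q=6μC, V=2.00V), C5(4μF, Q=20μC, V=5.00V)
Op 1: CLOSE 4-3: Q_total=17.00, C_total=9.00, V=1.89; Q4=5.67, Q3=11.33; dissipated=0.028
Op 2: CLOSE 1-2: Q_total=18.00, C_total=6.00, V=3.00; Q1=6.00, Q2=12.00; dissipated=0.375
Op 3: CLOSE 2-3: Q_total=23.33, C_total=10.00, V=2.33; Q2=9.33, Q3=14.00; dissipated=1.481
Total dissipated: 1.884 μJ

Answer: 1.88 μJ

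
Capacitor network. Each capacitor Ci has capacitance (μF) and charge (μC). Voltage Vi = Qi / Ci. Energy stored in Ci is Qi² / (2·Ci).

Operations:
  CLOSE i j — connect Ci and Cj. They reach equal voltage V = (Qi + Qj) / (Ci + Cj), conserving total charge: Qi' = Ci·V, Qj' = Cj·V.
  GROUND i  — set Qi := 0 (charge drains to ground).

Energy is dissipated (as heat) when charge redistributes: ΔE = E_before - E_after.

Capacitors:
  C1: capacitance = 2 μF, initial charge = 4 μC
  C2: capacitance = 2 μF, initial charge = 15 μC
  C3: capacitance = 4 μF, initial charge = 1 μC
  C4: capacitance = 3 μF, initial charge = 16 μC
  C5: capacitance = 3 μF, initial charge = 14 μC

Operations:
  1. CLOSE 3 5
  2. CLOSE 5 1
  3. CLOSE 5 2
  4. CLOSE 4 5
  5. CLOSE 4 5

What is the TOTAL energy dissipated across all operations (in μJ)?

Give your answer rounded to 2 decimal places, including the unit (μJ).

Answer: 35.20 μJ

Derivation:
Initial: C1(2μF, Q=4μC, V=2.00V), C2(2μF, Q=15μC, V=7.50V), C3(4μF, Q=1μC, V=0.25V), C4(3μF, Q=16μC, V=5.33V), C5(3μF, Q=14μC, V=4.67V)
Op 1: CLOSE 3-5: Q_total=15.00, C_total=7.00, V=2.14; Q3=8.57, Q5=6.43; dissipated=16.720
Op 2: CLOSE 5-1: Q_total=10.43, C_total=5.00, V=2.09; Q5=6.26, Q1=4.17; dissipated=0.012
Op 3: CLOSE 5-2: Q_total=21.26, C_total=5.00, V=4.25; Q5=12.75, Q2=8.50; dissipated=17.589
Op 4: CLOSE 4-5: Q_total=28.75, C_total=6.00, V=4.79; Q4=14.38, Q5=14.38; dissipated=0.878
Op 5: CLOSE 4-5: Q_total=28.75, C_total=6.00, V=4.79; Q4=14.38, Q5=14.38; dissipated=0.000
Total dissipated: 35.199 μJ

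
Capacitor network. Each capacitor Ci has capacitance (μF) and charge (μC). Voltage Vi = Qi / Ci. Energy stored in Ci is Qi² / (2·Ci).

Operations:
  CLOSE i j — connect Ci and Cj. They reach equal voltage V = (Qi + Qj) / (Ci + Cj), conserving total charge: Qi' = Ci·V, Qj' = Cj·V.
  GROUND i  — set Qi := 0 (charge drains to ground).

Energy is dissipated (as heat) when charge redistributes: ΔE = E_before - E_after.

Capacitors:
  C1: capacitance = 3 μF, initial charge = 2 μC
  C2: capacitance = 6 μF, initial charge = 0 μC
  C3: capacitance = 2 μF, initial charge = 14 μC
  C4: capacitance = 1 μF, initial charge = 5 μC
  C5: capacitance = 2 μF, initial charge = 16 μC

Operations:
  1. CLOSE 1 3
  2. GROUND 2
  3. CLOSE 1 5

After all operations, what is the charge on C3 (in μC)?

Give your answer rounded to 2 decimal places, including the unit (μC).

Initial: C1(3μF, Q=2μC, V=0.67V), C2(6μF, Q=0μC, V=0.00V), C3(2μF, Q=14μC, V=7.00V), C4(1μF, Q=5μC, V=5.00V), C5(2μF, Q=16μC, V=8.00V)
Op 1: CLOSE 1-3: Q_total=16.00, C_total=5.00, V=3.20; Q1=9.60, Q3=6.40; dissipated=24.067
Op 2: GROUND 2: Q2=0; energy lost=0.000
Op 3: CLOSE 1-5: Q_total=25.60, C_total=5.00, V=5.12; Q1=15.36, Q5=10.24; dissipated=13.824
Final charges: Q1=15.36, Q2=0.00, Q3=6.40, Q4=5.00, Q5=10.24

Answer: 6.40 μC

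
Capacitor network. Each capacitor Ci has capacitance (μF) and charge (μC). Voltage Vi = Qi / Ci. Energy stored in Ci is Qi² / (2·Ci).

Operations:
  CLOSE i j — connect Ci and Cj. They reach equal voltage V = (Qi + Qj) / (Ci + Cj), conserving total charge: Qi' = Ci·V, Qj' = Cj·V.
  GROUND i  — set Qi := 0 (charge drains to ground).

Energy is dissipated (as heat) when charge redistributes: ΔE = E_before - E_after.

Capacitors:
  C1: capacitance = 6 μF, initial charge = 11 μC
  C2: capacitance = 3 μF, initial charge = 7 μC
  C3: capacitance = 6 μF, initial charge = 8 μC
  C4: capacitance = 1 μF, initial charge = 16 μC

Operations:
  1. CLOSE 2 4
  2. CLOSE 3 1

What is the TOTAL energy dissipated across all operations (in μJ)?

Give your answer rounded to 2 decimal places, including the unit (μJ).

Answer: 70.42 μJ

Derivation:
Initial: C1(6μF, Q=11μC, V=1.83V), C2(3μF, Q=7μC, V=2.33V), C3(6μF, Q=8μC, V=1.33V), C4(1μF, Q=16μC, V=16.00V)
Op 1: CLOSE 2-4: Q_total=23.00, C_total=4.00, V=5.75; Q2=17.25, Q4=5.75; dissipated=70.042
Op 2: CLOSE 3-1: Q_total=19.00, C_total=12.00, V=1.58; Q3=9.50, Q1=9.50; dissipated=0.375
Total dissipated: 70.417 μJ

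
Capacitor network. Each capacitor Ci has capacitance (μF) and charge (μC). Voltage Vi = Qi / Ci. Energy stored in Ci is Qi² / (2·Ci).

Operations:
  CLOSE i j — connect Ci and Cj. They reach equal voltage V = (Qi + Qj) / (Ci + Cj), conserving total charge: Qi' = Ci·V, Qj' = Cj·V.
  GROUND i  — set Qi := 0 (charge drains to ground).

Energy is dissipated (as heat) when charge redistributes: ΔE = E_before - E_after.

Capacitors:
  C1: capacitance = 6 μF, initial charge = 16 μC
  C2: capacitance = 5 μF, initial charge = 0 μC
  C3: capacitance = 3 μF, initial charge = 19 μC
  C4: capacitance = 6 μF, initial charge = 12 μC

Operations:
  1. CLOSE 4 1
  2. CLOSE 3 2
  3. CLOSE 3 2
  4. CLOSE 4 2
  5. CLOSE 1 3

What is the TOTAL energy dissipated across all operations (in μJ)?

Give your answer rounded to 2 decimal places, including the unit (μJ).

Initial: C1(6μF, Q=16μC, V=2.67V), C2(5μF, Q=0μC, V=0.00V), C3(3μF, Q=19μC, V=6.33V), C4(6μF, Q=12μC, V=2.00V)
Op 1: CLOSE 4-1: Q_total=28.00, C_total=12.00, V=2.33; Q4=14.00, Q1=14.00; dissipated=0.667
Op 2: CLOSE 3-2: Q_total=19.00, C_total=8.00, V=2.38; Q3=7.12, Q2=11.88; dissipated=37.604
Op 3: CLOSE 3-2: Q_total=19.00, C_total=8.00, V=2.38; Q3=7.12, Q2=11.88; dissipated=0.000
Op 4: CLOSE 4-2: Q_total=25.88, C_total=11.00, V=2.35; Q4=14.11, Q2=11.76; dissipated=0.002
Op 5: CLOSE 1-3: Q_total=21.12, C_total=9.00, V=2.35; Q1=14.08, Q3=7.04; dissipated=0.002
Total dissipated: 38.275 μJ

Answer: 38.27 μJ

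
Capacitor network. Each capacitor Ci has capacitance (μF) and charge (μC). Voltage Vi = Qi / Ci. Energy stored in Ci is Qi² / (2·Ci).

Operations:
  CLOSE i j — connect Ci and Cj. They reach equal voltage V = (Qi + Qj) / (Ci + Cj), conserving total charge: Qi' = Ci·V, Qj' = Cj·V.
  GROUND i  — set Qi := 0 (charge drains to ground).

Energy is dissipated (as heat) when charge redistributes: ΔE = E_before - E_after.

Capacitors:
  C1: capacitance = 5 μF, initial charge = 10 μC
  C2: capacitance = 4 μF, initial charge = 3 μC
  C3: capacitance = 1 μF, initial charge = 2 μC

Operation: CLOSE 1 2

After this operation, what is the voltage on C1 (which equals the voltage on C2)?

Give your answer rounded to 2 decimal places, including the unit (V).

Answer: 1.44 V

Derivation:
Initial: C1(5μF, Q=10μC, V=2.00V), C2(4μF, Q=3μC, V=0.75V), C3(1μF, Q=2μC, V=2.00V)
Op 1: CLOSE 1-2: Q_total=13.00, C_total=9.00, V=1.44; Q1=7.22, Q2=5.78; dissipated=1.736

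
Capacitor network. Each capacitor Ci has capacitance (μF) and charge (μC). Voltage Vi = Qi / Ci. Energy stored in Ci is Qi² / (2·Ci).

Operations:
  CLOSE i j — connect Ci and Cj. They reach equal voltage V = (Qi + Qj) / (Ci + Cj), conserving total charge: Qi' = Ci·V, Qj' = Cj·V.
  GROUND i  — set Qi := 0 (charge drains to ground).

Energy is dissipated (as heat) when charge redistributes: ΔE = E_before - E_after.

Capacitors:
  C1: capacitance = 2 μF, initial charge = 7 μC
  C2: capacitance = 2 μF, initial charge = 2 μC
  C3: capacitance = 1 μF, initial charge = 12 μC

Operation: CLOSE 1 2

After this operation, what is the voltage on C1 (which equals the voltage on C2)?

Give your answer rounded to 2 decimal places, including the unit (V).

Answer: 2.25 V

Derivation:
Initial: C1(2μF, Q=7μC, V=3.50V), C2(2μF, Q=2μC, V=1.00V), C3(1μF, Q=12μC, V=12.00V)
Op 1: CLOSE 1-2: Q_total=9.00, C_total=4.00, V=2.25; Q1=4.50, Q2=4.50; dissipated=3.125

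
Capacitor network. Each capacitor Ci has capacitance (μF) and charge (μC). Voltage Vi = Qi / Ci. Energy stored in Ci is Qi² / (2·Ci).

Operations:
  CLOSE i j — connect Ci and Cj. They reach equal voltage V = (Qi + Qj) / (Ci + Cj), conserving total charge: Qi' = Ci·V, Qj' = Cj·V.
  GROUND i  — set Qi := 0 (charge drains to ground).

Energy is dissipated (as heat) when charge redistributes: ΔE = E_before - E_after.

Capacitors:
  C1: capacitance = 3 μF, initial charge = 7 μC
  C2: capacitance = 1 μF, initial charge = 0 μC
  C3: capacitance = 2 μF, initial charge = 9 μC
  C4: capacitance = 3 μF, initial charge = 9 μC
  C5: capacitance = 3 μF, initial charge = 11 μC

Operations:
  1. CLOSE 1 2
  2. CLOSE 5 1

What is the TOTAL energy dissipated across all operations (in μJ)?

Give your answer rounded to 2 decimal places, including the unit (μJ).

Initial: C1(3μF, Q=7μC, V=2.33V), C2(1μF, Q=0μC, V=0.00V), C3(2μF, Q=9μC, V=4.50V), C4(3μF, Q=9μC, V=3.00V), C5(3μF, Q=11μC, V=3.67V)
Op 1: CLOSE 1-2: Q_total=7.00, C_total=4.00, V=1.75; Q1=5.25, Q2=1.75; dissipated=2.042
Op 2: CLOSE 5-1: Q_total=16.25, C_total=6.00, V=2.71; Q5=8.12, Q1=8.12; dissipated=2.755
Total dissipated: 4.797 μJ

Answer: 4.80 μJ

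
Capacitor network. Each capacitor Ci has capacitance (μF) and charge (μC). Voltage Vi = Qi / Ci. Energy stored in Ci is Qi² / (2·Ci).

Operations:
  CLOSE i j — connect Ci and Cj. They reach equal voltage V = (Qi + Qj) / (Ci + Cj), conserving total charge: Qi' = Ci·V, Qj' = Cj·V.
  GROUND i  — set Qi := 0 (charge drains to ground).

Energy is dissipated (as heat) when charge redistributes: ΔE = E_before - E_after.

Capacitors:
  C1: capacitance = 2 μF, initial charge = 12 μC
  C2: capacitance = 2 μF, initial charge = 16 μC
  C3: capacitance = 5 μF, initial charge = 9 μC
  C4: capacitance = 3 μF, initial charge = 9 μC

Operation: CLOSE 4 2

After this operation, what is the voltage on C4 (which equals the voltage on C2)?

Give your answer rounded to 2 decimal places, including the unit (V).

Initial: C1(2μF, Q=12μC, V=6.00V), C2(2μF, Q=16μC, V=8.00V), C3(5μF, Q=9μC, V=1.80V), C4(3μF, Q=9μC, V=3.00V)
Op 1: CLOSE 4-2: Q_total=25.00, C_total=5.00, V=5.00; Q4=15.00, Q2=10.00; dissipated=15.000

Answer: 5.00 V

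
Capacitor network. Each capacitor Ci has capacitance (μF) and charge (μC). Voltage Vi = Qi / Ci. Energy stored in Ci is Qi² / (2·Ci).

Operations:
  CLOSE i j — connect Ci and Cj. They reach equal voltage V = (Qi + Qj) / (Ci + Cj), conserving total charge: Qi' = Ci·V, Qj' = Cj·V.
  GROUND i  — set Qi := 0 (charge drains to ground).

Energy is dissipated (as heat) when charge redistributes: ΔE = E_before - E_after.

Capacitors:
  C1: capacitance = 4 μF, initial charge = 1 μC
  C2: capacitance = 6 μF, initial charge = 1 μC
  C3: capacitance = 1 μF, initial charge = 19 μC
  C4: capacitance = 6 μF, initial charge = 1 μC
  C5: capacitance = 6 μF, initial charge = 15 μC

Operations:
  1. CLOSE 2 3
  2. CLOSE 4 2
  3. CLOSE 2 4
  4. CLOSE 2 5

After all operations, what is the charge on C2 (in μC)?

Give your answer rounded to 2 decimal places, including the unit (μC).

Answer: 12.04 μC

Derivation:
Initial: C1(4μF, Q=1μC, V=0.25V), C2(6μF, Q=1μC, V=0.17V), C3(1μF, Q=19μC, V=19.00V), C4(6μF, Q=1μC, V=0.17V), C5(6μF, Q=15μC, V=2.50V)
Op 1: CLOSE 2-3: Q_total=20.00, C_total=7.00, V=2.86; Q2=17.14, Q3=2.86; dissipated=152.012
Op 2: CLOSE 4-2: Q_total=18.14, C_total=12.00, V=1.51; Q4=9.07, Q2=9.07; dissipated=10.858
Op 3: CLOSE 2-4: Q_total=18.14, C_total=12.00, V=1.51; Q2=9.07, Q4=9.07; dissipated=0.000
Op 4: CLOSE 2-5: Q_total=24.07, C_total=12.00, V=2.01; Q2=12.04, Q5=12.04; dissipated=1.464
Final charges: Q1=1.00, Q2=12.04, Q3=2.86, Q4=9.07, Q5=12.04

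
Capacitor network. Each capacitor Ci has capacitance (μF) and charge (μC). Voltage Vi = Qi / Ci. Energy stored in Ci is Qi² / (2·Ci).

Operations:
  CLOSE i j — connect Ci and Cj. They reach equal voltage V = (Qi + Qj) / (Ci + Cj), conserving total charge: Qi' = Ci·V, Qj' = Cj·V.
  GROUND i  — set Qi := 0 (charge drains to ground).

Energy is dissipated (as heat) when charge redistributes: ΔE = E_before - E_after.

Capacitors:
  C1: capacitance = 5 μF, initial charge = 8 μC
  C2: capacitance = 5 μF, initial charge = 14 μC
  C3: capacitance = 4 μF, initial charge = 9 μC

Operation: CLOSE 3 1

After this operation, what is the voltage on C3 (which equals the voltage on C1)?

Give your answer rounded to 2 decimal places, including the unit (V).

Initial: C1(5μF, Q=8μC, V=1.60V), C2(5μF, Q=14μC, V=2.80V), C3(4μF, Q=9μC, V=2.25V)
Op 1: CLOSE 3-1: Q_total=17.00, C_total=9.00, V=1.89; Q3=7.56, Q1=9.44; dissipated=0.469

Answer: 1.89 V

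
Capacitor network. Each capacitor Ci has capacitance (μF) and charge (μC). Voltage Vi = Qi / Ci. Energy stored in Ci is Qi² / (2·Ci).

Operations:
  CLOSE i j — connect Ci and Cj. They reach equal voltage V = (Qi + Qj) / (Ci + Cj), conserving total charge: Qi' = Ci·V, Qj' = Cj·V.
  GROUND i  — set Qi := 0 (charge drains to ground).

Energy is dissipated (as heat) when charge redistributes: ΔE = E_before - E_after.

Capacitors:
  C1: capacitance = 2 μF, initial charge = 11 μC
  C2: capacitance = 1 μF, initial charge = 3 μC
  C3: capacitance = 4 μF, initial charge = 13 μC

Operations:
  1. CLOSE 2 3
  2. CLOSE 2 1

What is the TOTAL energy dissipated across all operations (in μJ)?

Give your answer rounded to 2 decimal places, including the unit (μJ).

Answer: 1.79 μJ

Derivation:
Initial: C1(2μF, Q=11μC, V=5.50V), C2(1μF, Q=3μC, V=3.00V), C3(4μF, Q=13μC, V=3.25V)
Op 1: CLOSE 2-3: Q_total=16.00, C_total=5.00, V=3.20; Q2=3.20, Q3=12.80; dissipated=0.025
Op 2: CLOSE 2-1: Q_total=14.20, C_total=3.00, V=4.73; Q2=4.73, Q1=9.47; dissipated=1.763
Total dissipated: 1.788 μJ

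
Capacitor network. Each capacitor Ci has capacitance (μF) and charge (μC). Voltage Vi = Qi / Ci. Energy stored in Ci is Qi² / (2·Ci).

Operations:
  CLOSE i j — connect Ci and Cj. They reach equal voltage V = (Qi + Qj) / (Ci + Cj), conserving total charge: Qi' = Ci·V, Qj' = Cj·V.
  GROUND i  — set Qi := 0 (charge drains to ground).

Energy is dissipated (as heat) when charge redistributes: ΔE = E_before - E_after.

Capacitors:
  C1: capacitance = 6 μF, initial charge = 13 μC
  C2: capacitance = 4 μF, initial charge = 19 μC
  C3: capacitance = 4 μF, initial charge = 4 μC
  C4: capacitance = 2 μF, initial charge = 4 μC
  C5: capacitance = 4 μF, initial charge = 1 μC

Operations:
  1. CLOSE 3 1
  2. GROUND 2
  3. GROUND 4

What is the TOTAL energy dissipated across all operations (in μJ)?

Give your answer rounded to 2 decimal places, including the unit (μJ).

Initial: C1(6μF, Q=13μC, V=2.17V), C2(4μF, Q=19μC, V=4.75V), C3(4μF, Q=4μC, V=1.00V), C4(2μF, Q=4μC, V=2.00V), C5(4μF, Q=1μC, V=0.25V)
Op 1: CLOSE 3-1: Q_total=17.00, C_total=10.00, V=1.70; Q3=6.80, Q1=10.20; dissipated=1.633
Op 2: GROUND 2: Q2=0; energy lost=45.125
Op 3: GROUND 4: Q4=0; energy lost=4.000
Total dissipated: 50.758 μJ

Answer: 50.76 μJ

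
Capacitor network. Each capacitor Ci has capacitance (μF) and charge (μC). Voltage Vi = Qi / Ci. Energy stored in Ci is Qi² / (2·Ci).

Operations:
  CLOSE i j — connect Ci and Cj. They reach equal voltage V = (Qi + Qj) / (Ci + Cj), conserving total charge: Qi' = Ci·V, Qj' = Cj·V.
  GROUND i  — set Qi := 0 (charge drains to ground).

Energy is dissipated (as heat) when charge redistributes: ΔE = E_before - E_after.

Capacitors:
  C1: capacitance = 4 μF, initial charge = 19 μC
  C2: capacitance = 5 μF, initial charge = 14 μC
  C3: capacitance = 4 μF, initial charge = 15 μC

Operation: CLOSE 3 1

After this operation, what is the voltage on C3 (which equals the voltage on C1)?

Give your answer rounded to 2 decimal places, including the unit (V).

Answer: 4.25 V

Derivation:
Initial: C1(4μF, Q=19μC, V=4.75V), C2(5μF, Q=14μC, V=2.80V), C3(4μF, Q=15μC, V=3.75V)
Op 1: CLOSE 3-1: Q_total=34.00, C_total=8.00, V=4.25; Q3=17.00, Q1=17.00; dissipated=1.000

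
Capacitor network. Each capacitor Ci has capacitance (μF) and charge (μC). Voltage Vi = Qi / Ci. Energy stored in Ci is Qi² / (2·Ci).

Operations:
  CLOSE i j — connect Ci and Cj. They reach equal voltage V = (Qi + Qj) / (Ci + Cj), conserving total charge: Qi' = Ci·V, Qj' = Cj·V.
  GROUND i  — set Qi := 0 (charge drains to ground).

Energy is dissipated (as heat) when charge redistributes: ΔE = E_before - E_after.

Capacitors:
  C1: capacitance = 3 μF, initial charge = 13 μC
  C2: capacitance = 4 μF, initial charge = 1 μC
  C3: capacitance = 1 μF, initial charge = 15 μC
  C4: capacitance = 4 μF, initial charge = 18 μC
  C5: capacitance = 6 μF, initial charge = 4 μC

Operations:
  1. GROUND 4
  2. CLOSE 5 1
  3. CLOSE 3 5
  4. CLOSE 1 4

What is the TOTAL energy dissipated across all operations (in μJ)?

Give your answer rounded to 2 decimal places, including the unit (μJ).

Initial: C1(3μF, Q=13μC, V=4.33V), C2(4μF, Q=1μC, V=0.25V), C3(1μF, Q=15μC, V=15.00V), C4(4μF, Q=18μC, V=4.50V), C5(6μF, Q=4μC, V=0.67V)
Op 1: GROUND 4: Q4=0; energy lost=40.500
Op 2: CLOSE 5-1: Q_total=17.00, C_total=9.00, V=1.89; Q5=11.33, Q1=5.67; dissipated=13.444
Op 3: CLOSE 3-5: Q_total=26.33, C_total=7.00, V=3.76; Q3=3.76, Q5=22.57; dissipated=73.672
Op 4: CLOSE 1-4: Q_total=5.67, C_total=7.00, V=0.81; Q1=2.43, Q4=3.24; dissipated=3.058
Total dissipated: 130.675 μJ

Answer: 130.67 μJ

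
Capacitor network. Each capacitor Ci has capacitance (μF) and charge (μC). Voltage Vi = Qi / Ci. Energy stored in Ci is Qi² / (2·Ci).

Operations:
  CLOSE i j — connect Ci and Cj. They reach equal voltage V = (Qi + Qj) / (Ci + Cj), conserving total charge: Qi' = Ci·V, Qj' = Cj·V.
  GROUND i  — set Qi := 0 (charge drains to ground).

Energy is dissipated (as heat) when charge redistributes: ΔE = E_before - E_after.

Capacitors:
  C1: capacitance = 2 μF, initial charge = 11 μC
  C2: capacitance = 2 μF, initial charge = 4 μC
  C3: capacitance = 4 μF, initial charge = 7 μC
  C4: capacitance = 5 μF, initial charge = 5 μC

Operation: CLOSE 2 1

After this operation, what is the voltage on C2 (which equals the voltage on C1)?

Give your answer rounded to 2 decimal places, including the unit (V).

Initial: C1(2μF, Q=11μC, V=5.50V), C2(2μF, Q=4μC, V=2.00V), C3(4μF, Q=7μC, V=1.75V), C4(5μF, Q=5μC, V=1.00V)
Op 1: CLOSE 2-1: Q_total=15.00, C_total=4.00, V=3.75; Q2=7.50, Q1=7.50; dissipated=6.125

Answer: 3.75 V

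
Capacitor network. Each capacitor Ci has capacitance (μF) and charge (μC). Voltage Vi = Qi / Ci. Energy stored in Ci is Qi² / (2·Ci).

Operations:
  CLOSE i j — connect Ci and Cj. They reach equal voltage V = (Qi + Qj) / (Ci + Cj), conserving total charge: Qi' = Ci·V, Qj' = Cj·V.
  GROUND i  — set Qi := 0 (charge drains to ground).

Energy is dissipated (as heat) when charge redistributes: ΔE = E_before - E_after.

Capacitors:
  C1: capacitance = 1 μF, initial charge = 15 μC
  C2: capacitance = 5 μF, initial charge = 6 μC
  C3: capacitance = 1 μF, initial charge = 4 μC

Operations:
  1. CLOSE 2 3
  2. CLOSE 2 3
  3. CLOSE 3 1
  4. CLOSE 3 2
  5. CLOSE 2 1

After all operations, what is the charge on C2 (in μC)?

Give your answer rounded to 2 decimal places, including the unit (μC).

Answer: 18.52 μC

Derivation:
Initial: C1(1μF, Q=15μC, V=15.00V), C2(5μF, Q=6μC, V=1.20V), C3(1μF, Q=4μC, V=4.00V)
Op 1: CLOSE 2-3: Q_total=10.00, C_total=6.00, V=1.67; Q2=8.33, Q3=1.67; dissipated=3.267
Op 2: CLOSE 2-3: Q_total=10.00, C_total=6.00, V=1.67; Q2=8.33, Q3=1.67; dissipated=0.000
Op 3: CLOSE 3-1: Q_total=16.67, C_total=2.00, V=8.33; Q3=8.33, Q1=8.33; dissipated=44.444
Op 4: CLOSE 3-2: Q_total=16.67, C_total=6.00, V=2.78; Q3=2.78, Q2=13.89; dissipated=18.519
Op 5: CLOSE 2-1: Q_total=22.22, C_total=6.00, V=3.70; Q2=18.52, Q1=3.70; dissipated=12.860
Final charges: Q1=3.70, Q2=18.52, Q3=2.78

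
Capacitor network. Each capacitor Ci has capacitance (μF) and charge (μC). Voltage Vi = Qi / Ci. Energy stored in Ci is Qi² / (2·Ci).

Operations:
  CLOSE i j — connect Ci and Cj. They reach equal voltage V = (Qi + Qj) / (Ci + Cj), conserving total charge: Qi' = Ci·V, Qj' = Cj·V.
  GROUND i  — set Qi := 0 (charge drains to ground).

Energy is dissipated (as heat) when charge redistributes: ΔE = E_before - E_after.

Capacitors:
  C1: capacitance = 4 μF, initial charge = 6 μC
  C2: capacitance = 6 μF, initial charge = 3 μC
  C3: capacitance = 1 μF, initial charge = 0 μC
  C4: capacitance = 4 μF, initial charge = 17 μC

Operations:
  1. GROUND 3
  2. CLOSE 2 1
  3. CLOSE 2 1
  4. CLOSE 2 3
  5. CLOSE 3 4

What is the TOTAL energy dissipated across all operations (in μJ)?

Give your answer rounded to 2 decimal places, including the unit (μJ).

Answer: 6.39 μJ

Derivation:
Initial: C1(4μF, Q=6μC, V=1.50V), C2(6μF, Q=3μC, V=0.50V), C3(1μF, Q=0μC, V=0.00V), C4(4μF, Q=17μC, V=4.25V)
Op 1: GROUND 3: Q3=0; energy lost=0.000
Op 2: CLOSE 2-1: Q_total=9.00, C_total=10.00, V=0.90; Q2=5.40, Q1=3.60; dissipated=1.200
Op 3: CLOSE 2-1: Q_total=9.00, C_total=10.00, V=0.90; Q2=5.40, Q1=3.60; dissipated=0.000
Op 4: CLOSE 2-3: Q_total=5.40, C_total=7.00, V=0.77; Q2=4.63, Q3=0.77; dissipated=0.347
Op 5: CLOSE 3-4: Q_total=17.77, C_total=5.00, V=3.55; Q3=3.55, Q4=14.22; dissipated=4.840
Total dissipated: 6.387 μJ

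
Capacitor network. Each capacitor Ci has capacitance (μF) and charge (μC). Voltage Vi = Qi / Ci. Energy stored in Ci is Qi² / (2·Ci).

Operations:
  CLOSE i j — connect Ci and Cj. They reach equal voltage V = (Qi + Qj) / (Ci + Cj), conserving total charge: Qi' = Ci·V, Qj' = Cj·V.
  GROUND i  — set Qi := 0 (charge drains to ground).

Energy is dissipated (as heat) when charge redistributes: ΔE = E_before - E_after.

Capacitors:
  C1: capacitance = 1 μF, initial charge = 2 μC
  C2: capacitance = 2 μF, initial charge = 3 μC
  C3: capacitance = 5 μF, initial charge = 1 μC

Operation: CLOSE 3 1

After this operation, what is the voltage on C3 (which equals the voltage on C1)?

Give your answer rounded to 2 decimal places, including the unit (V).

Answer: 0.50 V

Derivation:
Initial: C1(1μF, Q=2μC, V=2.00V), C2(2μF, Q=3μC, V=1.50V), C3(5μF, Q=1μC, V=0.20V)
Op 1: CLOSE 3-1: Q_total=3.00, C_total=6.00, V=0.50; Q3=2.50, Q1=0.50; dissipated=1.350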